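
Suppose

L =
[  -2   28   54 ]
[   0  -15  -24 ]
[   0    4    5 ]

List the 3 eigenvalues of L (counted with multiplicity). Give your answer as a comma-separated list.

The characteristic polynomial is p(lambda) = det(lambda·I - L).
Cofactor expansion gives p(lambda) = lambda^3 + 12·lambda^2 + 41·lambda + 42.
Rational-root test: lambda = -2 gives p(-2) = 0.
Factor out (lambda + 2): p(lambda) = (lambda + 2)·(lambda^2 + 10·lambda + 21).
The quadratic factors as (lambda + 7)·(lambda + 3).
Eigenvalues: -7, -3, -2.

-7, -3, -2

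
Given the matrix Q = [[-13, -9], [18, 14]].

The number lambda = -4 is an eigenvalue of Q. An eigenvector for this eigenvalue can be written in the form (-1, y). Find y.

We need (Q + 4I)v = 0.
Q + 4I = [[-9, -9], [18, 18]].
Row 1: (-9)·-1 + (-9)·y = 0
Row 2: (18)·-1 + (18)·y = 0
Solving gives y = 1.
Check: Q·(-1, 1) = (4, -4) = -4·(-1, 1).

1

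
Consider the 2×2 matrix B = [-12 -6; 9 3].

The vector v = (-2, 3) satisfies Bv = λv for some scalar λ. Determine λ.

-3

Compute Bv: B·(-2, 3) = (6, -9).
Since Bv = λv, compare component 1: 6 = λ·-2, so λ = -3.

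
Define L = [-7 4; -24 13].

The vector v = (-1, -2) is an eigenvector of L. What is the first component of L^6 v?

First find the eigenvalue: Lv = (-1, -2) = 1·(-1, -2), so λ = 1.
Then L^6 v = λ^6·v = 1^6·(-1, -2) = 1·(-1, -2) = (-1, -2).

-1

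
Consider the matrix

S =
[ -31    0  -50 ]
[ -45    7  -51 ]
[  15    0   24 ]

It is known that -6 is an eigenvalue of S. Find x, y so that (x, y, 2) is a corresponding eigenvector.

We need (S + 6I)v = 0.
S + 6I = [[-25, 0, -50], [-45, 13, -51], [15, 0, 30]].
Row 1: (-25)·x + (0)·y + (-50)·2 = 0
Row 2: (-45)·x + (13)·y + (-51)·2 = 0
Row 3: (15)·x + (0)·y + (30)·2 = 0
Solving gives x = -4, y = -6.
Check: S·(-4, -6, 2) = (24, 36, -12) = -6·(-4, -6, 2).

-4, -6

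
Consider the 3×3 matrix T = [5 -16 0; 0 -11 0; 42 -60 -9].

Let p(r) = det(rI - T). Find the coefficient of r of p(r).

p(r) = r^3 + 15r^2 - r - 495.
The coefficient of r is -1.

-1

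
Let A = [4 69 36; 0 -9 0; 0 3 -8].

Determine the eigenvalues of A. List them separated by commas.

The characteristic polynomial is p(r) = det(rI - A).
Expanding along the first row, p(r) = r^3 + 13r^2 + 4r - 288.
Try r = 4: p(4) = 0, so 4 is a root.
Dividing by (r - 4) leaves r^2 + 17r + 72.
The quadratic factors as (r + 9)·(r + 8).
Eigenvalues: -9, -8, 4.

-9, -8, 4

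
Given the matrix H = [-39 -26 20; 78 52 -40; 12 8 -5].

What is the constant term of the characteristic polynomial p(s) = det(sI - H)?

p(0) = det(0·I − H) = det(−H) = (−1)^3·det(H).
det(H) = 0, so p(0) = 0.

0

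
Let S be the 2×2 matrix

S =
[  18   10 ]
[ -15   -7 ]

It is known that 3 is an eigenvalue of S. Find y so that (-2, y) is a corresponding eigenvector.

3

We need (S - 3I)v = 0.
S - 3I = [[15, 10], [-15, -10]].
Row 1: (15)·-2 + (10)·y = 0
Row 2: (-15)·-2 + (-10)·y = 0
Solving gives y = 3.
Check: S·(-2, 3) = (-6, 9) = 3·(-2, 3).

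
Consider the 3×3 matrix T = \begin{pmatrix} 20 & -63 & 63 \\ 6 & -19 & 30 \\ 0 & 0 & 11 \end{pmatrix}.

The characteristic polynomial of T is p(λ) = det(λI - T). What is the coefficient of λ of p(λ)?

9

p(λ) = λ^3 - 12λ^2 + 9λ + 22.
The coefficient of λ is 9.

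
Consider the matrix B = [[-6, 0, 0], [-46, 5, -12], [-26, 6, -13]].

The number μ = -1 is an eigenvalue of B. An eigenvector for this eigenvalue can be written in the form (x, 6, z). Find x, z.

0, 3

We need (B + 1I)v = 0.
B + 1I = [[-5, 0, 0], [-46, 6, -12], [-26, 6, -12]].
Row 1: (-5)·x + (0)·6 + (0)·z = 0
Row 2: (-46)·x + (6)·6 + (-12)·z = 0
Row 3: (-26)·x + (6)·6 + (-12)·z = 0
Solving gives x = 0, z = 3.
Check: B·(0, 6, 3) = (0, -6, -3) = -1·(0, 6, 3).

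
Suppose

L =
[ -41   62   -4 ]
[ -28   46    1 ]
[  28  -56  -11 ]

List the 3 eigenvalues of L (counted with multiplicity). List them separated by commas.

Set up det(tI - L) = 0.
Expanding along the first row, p(t) = t^3 + 6t^2 - 37t + 30.
Since p(3) = 0, t = 3 is a root.
Dividing by (t - 3) leaves t^2 + 9t - 10.
The quadratic factors as (t + 10)·(t - 1).
Eigenvalues: -10, 1, 3.

-10, 1, 3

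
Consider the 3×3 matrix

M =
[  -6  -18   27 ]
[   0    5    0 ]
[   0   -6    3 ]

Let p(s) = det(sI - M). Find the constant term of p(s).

p(s) = s^3 - 2s^2 - 33s + 90.
The constant term is 90.

90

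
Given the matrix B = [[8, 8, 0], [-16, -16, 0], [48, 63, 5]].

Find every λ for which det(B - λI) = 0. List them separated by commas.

Set up det(λI - B) = 0.
Expanding along the first row, p(λ) = λ^3 + 3λ^2 - 40λ.
Since p(5) = 0, λ = 5 is a root.
Factor out (λ - 5): p(λ) = (λ - 5)·(λ^2 + 8λ).
The quadratic factors as (λ + 8)·λ.
Eigenvalues: -8, 0, 5.

-8, 0, 5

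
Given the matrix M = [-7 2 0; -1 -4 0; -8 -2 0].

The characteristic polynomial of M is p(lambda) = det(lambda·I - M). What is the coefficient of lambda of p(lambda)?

p(lambda) = lambda^3 + 11·lambda^2 + 30·lambda.
The coefficient of lambda is 30.

30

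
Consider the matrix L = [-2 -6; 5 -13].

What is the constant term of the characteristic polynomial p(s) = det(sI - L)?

56

p(0) = det(0·I − L) = det(−L) = (−1)^2·det(L).
det(L) = 56, so p(0) = 56.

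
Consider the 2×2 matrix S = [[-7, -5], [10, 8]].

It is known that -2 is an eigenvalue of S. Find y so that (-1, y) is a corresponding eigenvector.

1

We need (S + 2I)v = 0.
S + 2I = [[-5, -5], [10, 10]].
Row 1: (-5)·-1 + (-5)·y = 0
Row 2: (10)·-1 + (10)·y = 0
Solving gives y = 1.
Check: S·(-1, 1) = (2, -2) = -2·(-1, 1).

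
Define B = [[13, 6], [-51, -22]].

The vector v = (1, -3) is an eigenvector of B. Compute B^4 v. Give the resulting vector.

First find the eigenvalue: Bv = (-5, 15) = -5·(1, -3), so λ = -5.
Then B^4 v = λ^4·v = (-5)^4·(1, -3) = 625·(1, -3) = (625, -1875).

(625, -1875)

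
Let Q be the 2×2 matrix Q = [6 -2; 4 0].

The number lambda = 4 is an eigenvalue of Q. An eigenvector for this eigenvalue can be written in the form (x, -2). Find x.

We need (Q - 4I)v = 0.
Q - 4I = [[2, -2], [4, -4]].
Row 1: (2)·x + (-2)·-2 = 0
Row 2: (4)·x + (-4)·-2 = 0
Solving gives x = -2.
Check: Q·(-2, -2) = (-8, -8) = 4·(-2, -2).

-2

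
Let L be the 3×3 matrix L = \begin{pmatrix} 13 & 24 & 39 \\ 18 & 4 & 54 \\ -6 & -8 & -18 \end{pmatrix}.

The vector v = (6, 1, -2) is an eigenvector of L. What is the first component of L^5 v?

6144

First find the eigenvalue: Lv = (24, 4, -8) = 4·(6, 1, -2), so λ = 4.
Then L^5 v = λ^5·v = 4^5·(6, 1, -2) = 1024·(6, 1, -2) = (6144, 1024, -2048).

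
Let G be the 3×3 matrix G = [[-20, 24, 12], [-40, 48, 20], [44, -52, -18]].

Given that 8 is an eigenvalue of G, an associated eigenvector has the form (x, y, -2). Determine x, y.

0, 1

We need (G - 8I)v = 0.
G - 8I = [[-28, 24, 12], [-40, 40, 20], [44, -52, -26]].
Row 1: (-28)·x + (24)·y + (12)·-2 = 0
Row 2: (-40)·x + (40)·y + (20)·-2 = 0
Row 3: (44)·x + (-52)·y + (-26)·-2 = 0
Solving gives x = 0, y = 1.
Check: G·(0, 1, -2) = (0, 8, -16) = 8·(0, 1, -2).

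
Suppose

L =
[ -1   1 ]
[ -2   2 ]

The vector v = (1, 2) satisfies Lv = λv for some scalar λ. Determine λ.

1

Compute Lv: L·(1, 2) = (1, 2).
Since Lv = λv, compare component 1: 1 = λ·1, so λ = 1.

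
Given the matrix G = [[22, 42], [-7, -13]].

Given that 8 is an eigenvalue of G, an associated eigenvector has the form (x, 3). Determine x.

-9

We need (G - 8I)v = 0.
G - 8I = [[14, 42], [-7, -21]].
Row 1: (14)·x + (42)·3 = 0
Row 2: (-7)·x + (-21)·3 = 0
Solving gives x = -9.
Check: G·(-9, 3) = (-72, 24) = 8·(-9, 3).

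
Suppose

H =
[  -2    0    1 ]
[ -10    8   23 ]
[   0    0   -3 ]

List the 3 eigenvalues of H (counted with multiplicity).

-3, -2, 8

The characteristic polynomial is p(λ) = det(λI - H).
Expanding the 3×3 determinant: p(λ) = λ^3 - 3λ^2 - 34λ - 48.
Since p(8) = 0, λ = 8 is a root.
Factor out (λ - 8): p(λ) = (λ - 8)·(λ^2 + 5λ + 6).
The quadratic factors as (λ + 3)·(λ + 2).
Eigenvalues: -3, -2, 8.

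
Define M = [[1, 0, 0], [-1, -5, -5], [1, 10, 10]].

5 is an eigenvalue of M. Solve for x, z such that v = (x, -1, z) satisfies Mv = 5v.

We need (M - 5I)v = 0.
M - 5I = [[-4, 0, 0], [-1, -10, -5], [1, 10, 5]].
Row 1: (-4)·x + (0)·-1 + (0)·z = 0
Row 2: (-1)·x + (-10)·-1 + (-5)·z = 0
Row 3: (1)·x + (10)·-1 + (5)·z = 0
Solving gives x = 0, z = 2.
Check: M·(0, -1, 2) = (0, -5, 10) = 5·(0, -1, 2).

0, 2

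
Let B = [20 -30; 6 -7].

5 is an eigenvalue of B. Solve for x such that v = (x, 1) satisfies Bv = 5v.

2

We need (B - 5I)v = 0.
B - 5I = [[15, -30], [6, -12]].
Row 1: (15)·x + (-30)·1 = 0
Row 2: (6)·x + (-12)·1 = 0
Solving gives x = 2.
Check: B·(2, 1) = (10, 5) = 5·(2, 1).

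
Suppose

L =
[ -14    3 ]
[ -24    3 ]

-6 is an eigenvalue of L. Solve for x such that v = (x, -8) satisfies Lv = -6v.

We need (L + 6I)v = 0.
L + 6I = [[-8, 3], [-24, 9]].
Row 1: (-8)·x + (3)·-8 = 0
Row 2: (-24)·x + (9)·-8 = 0
Solving gives x = -3.
Check: L·(-3, -8) = (18, 48) = -6·(-3, -8).

-3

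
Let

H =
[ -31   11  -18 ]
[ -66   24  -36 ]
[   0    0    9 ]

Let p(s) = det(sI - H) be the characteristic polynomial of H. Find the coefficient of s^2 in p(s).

-2

The coefficient of s^2 of det(sI - H) is −trace(H).
trace(H) = (-31) + (24) + (9) = 2, so the coefficient is -2.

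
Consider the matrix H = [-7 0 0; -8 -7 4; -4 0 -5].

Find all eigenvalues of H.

-7, -7, -5

Set up det(rI - H) = 0.
Expanding along the first row, p(r) = r^3 + 19r^2 + 119r + 245.
Since p(-7) = 0, r = -7 is a root.
Factor out (r + 7): p(r) = (r + 7)·(r^2 + 12r + 35).
The quadratic factors as (r + 7)·(r + 5).
Eigenvalues: -7, -7, -5.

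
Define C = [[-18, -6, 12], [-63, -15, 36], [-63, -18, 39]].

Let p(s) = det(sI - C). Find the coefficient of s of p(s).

p(s) = s^3 - 6s^2 + 9s.
The coefficient of s is 9.

9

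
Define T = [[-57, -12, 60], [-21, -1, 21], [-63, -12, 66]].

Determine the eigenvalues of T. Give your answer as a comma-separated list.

Set up det(λI - T) = 0.
Expanding the 3×3 determinant: p(λ) = λ^3 - 8λ^2 + 9λ + 18.
Rational-root test: λ = 6 gives p(6) = 0.
Dividing by (λ - 6) leaves λ^2 - 2λ - 3.
The quadratic factors as (λ + 1)·(λ - 3).
Eigenvalues: -1, 3, 6.

-1, 3, 6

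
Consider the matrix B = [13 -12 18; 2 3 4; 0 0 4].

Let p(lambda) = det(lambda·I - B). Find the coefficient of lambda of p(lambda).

127

p(lambda) = lambda^3 - 20·lambda^2 + 127·lambda - 252.
The coefficient of lambda is 127.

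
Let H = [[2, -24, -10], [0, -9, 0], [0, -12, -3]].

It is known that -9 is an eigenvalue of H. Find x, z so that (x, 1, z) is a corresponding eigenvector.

4, 2

We need (H + 9I)v = 0.
H + 9I = [[11, -24, -10], [0, 0, 0], [0, -12, 6]].
Row 1: (11)·x + (-24)·1 + (-10)·z = 0
Row 2: (0)·x + (0)·1 + (0)·z = 0
Row 3: (0)·x + (-12)·1 + (6)·z = 0
Solving gives x = 4, z = 2.
Check: H·(4, 1, 2) = (-36, -9, -18) = -9·(4, 1, 2).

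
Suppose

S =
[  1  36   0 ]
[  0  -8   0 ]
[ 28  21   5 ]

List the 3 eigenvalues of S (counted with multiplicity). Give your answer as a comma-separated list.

The characteristic polynomial is p(λ) = det(λI - S).
Expanding along the first row, p(λ) = λ^3 + 2λ^2 - 43λ + 40.
Rational-root test: λ = 5 gives p(5) = 0.
Factor out (λ - 5): p(λ) = (λ - 5)·(λ^2 + 7λ - 8).
The quadratic factors as (λ + 8)·(λ - 1).
Eigenvalues: -8, 1, 5.

-8, 1, 5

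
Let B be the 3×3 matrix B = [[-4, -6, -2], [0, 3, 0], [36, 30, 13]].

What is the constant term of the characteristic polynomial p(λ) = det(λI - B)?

p(0) = det(0·I − B) = det(−B) = (−1)^3·det(B).
det(B) = 60, so p(0) = -60.

-60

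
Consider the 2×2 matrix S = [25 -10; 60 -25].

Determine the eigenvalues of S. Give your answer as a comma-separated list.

-5, 5

det(S - λI) = (25 - λ)(-25 - λ) - (-10)·(60) = λ^2 - 25.
This factors as (λ + 5)·(λ - 5) = 0.
Eigenvalues: -5, 5.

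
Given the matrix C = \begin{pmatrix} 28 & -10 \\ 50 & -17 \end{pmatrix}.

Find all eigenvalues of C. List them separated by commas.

det(C - lambda·I) = (28 - lambda)(-17 - lambda) - (-10)·(50) = lambda^2 - 11·lambda + 24.
This factors as (lambda - 3)·(lambda - 8) = 0.
Eigenvalues: 3, 8.

3, 8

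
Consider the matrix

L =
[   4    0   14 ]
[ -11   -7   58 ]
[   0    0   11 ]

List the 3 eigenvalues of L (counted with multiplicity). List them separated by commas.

-7, 4, 11

Set up det(rI - L) = 0.
Expanding along the first row, p(r) = r^3 - 8r^2 - 61r + 308.
Rational-root test: r = -7 gives p(-7) = 0.
Dividing by (r + 7) leaves r^2 - 15r + 44.
The quadratic factors as (r - 4)·(r - 11).
Eigenvalues: -7, 4, 11.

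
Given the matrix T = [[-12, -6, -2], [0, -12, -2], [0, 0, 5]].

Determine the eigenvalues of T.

-12, -12, 5

T is upper triangular, so its eigenvalues are the diagonal entries.
Diagonal: -12, -12, 5.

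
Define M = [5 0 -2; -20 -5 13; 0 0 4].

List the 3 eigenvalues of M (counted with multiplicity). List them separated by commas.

Compute the characteristic polynomial p(μ) = det(μI - M).
Expanding the 3×3 determinant: p(μ) = μ^3 - 4μ^2 - 25μ + 100.
Rational-root test: μ = -5 gives p(-5) = 0.
Factor out (μ + 5): p(μ) = (μ + 5)·(μ^2 - 9μ + 20).
The quadratic factors as (μ - 4)·(μ - 5).
Eigenvalues: -5, 4, 5.

-5, 4, 5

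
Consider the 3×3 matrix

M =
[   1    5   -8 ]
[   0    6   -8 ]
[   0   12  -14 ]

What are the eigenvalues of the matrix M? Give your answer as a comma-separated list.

-6, -2, 1

The characteristic polynomial is p(t) = det(tI - M).
Expanding along the first row, p(t) = t^3 + 7t^2 + 4t - 12.
Since p(1) = 0, t = 1 is a root.
Factor out (t - 1): p(t) = (t - 1)·(t^2 + 8t + 12).
The quadratic factors as (t + 6)·(t + 2).
Eigenvalues: -6, -2, 1.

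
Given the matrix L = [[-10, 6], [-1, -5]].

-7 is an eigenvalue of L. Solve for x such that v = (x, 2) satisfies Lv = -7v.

We need (L + 7I)v = 0.
L + 7I = [[-3, 6], [-1, 2]].
Row 1: (-3)·x + (6)·2 = 0
Row 2: (-1)·x + (2)·2 = 0
Solving gives x = 4.
Check: L·(4, 2) = (-28, -14) = -7·(4, 2).

4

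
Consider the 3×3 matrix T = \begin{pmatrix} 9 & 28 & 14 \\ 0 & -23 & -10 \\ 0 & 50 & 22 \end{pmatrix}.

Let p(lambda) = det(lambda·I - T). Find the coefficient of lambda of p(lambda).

p(lambda) = lambda^3 - 8·lambda^2 - 15·lambda + 54.
The coefficient of lambda is -15.

-15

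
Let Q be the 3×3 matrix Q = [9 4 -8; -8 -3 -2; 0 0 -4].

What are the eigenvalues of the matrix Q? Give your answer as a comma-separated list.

-4, 1, 5

Set up det(λI - Q) = 0.
Expanding the 3×3 determinant: p(λ) = λ^3 - 2λ^2 - 19λ + 20.
Rational-root test: λ = 1 gives p(1) = 0.
Dividing by (λ - 1) leaves λ^2 - λ - 20.
The quadratic factors as (λ + 4)·(λ - 5).
Eigenvalues: -4, 1, 5.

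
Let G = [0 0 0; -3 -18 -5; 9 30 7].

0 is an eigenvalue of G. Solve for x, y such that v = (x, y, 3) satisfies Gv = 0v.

We need (G)v = 0.
G = [[0, 0, 0], [-3, -18, -5], [9, 30, 7]].
Row 1: (0)·x + (0)·y + (0)·3 = 0
Row 2: (-3)·x + (-18)·y + (-5)·3 = 0
Row 3: (9)·x + (30)·y + (7)·3 = 0
Solving gives x = 1, y = -1.
Check: G·(1, -1, 3) = (0, 0, 0) = 0·(1, -1, 3).

1, -1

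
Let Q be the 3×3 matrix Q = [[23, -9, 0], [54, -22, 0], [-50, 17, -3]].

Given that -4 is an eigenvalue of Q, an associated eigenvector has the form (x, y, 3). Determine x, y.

We need (Q + 4I)v = 0.
Q + 4I = [[27, -9, 0], [54, -18, 0], [-50, 17, 1]].
Row 1: (27)·x + (-9)·y + (0)·3 = 0
Row 2: (54)·x + (-18)·y + (0)·3 = 0
Row 3: (-50)·x + (17)·y + (1)·3 = 0
Solving gives x = -3, y = -9.
Check: Q·(-3, -9, 3) = (12, 36, -12) = -4·(-3, -9, 3).

-3, -9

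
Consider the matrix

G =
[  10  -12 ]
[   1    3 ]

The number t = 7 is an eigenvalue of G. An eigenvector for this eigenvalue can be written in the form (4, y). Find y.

1

We need (G - 7I)v = 0.
G - 7I = [[3, -12], [1, -4]].
Row 1: (3)·4 + (-12)·y = 0
Row 2: (1)·4 + (-4)·y = 0
Solving gives y = 1.
Check: G·(4, 1) = (28, 7) = 7·(4, 1).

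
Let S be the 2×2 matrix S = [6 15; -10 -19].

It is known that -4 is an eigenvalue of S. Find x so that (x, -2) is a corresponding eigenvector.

We need (S + 4I)v = 0.
S + 4I = [[10, 15], [-10, -15]].
Row 1: (10)·x + (15)·-2 = 0
Row 2: (-10)·x + (-15)·-2 = 0
Solving gives x = 3.
Check: S·(3, -2) = (-12, 8) = -4·(3, -2).

3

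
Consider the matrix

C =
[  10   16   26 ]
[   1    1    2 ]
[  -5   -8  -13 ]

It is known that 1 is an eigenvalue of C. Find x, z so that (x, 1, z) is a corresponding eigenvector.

We need (C - 1I)v = 0.
C - 1I = [[9, 16, 26], [1, 0, 2], [-5, -8, -14]].
Row 1: (9)·x + (16)·1 + (26)·z = 0
Row 2: (1)·x + (0)·1 + (2)·z = 0
Row 3: (-5)·x + (-8)·1 + (-14)·z = 0
Solving gives x = 4, z = -2.
Check: C·(4, 1, -2) = (4, 1, -2) = 1·(4, 1, -2).

4, -2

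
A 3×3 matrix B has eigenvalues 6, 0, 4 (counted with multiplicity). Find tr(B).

10

trace(B) is the sum of the eigenvalues: (6) + (0) + (4) = 10.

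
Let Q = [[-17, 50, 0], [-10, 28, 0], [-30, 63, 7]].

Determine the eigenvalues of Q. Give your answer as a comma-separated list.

3, 7, 8

Compute the characteristic polynomial p(μ) = det(μI - Q).
Cofactor expansion gives p(μ) = μ^3 - 18μ^2 + 101μ - 168.
Since p(8) = 0, μ = 8 is a root.
Dividing by (μ - 8) leaves μ^2 - 10μ + 21.
The quadratic factors as (μ - 3)·(μ - 7).
Eigenvalues: 3, 7, 8.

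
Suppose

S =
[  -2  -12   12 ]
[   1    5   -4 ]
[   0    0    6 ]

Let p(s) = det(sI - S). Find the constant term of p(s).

p(s) = s^3 - 9s^2 + 20s - 12.
The constant term is -12.

-12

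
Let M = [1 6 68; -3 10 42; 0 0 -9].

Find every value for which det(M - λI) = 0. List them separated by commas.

Set up det(lambda·I - M) = 0.
Expanding the 3×3 determinant: p(lambda) = lambda^3 - 2·lambda^2 - 71·lambda + 252.
Try lambda = 7: p(7) = 0, so 7 is a root.
Factor out (lambda - 7): p(lambda) = (lambda - 7)·(lambda^2 + 5·lambda - 36).
The quadratic factors as (lambda + 9)·(lambda - 4).
Eigenvalues: -9, 4, 7.

-9, 4, 7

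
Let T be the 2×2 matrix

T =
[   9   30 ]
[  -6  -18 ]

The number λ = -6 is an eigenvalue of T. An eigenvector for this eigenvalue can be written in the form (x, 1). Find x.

-2

We need (T + 6I)v = 0.
T + 6I = [[15, 30], [-6, -12]].
Row 1: (15)·x + (30)·1 = 0
Row 2: (-6)·x + (-12)·1 = 0
Solving gives x = -2.
Check: T·(-2, 1) = (12, -6) = -6·(-2, 1).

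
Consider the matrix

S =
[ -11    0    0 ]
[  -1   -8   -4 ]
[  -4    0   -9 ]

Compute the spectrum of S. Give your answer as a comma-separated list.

The characteristic polynomial is p(μ) = det(μI - S).
Expanding along the first row, p(μ) = μ^3 + 28μ^2 + 259μ + 792.
Since p(-9) = 0, μ = -9 is a root.
Dividing by (μ + 9) leaves μ^2 + 19μ + 88.
The quadratic factors as (μ + 11)·(μ + 8).
Eigenvalues: -11, -9, -8.

-11, -9, -8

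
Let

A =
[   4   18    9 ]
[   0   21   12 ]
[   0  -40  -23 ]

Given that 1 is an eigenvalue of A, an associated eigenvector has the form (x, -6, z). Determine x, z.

6, 10

We need (A - 1I)v = 0.
A - 1I = [[3, 18, 9], [0, 20, 12], [0, -40, -24]].
Row 1: (3)·x + (18)·-6 + (9)·z = 0
Row 2: (0)·x + (20)·-6 + (12)·z = 0
Row 3: (0)·x + (-40)·-6 + (-24)·z = 0
Solving gives x = 6, z = 10.
Check: A·(6, -6, 10) = (6, -6, 10) = 1·(6, -6, 10).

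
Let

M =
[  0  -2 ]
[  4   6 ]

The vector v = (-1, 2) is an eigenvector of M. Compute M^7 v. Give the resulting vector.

(-16384, 32768)

First find the eigenvalue: Mv = (-4, 8) = 4·(-1, 2), so λ = 4.
Then M^7 v = λ^7·v = 4^7·(-1, 2) = 16384·(-1, 2) = (-16384, 32768).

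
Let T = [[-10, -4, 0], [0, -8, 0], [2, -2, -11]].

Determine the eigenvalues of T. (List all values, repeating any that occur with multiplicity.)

-11, -10, -8

Compute the characteristic polynomial p(s) = det(sI - T).
Expanding along the first row, p(s) = s^3 + 29s^2 + 278s + 880.
Try s = -8: p(-8) = 0, so -8 is a root.
Factor out (s + 8): p(s) = (s + 8)·(s^2 + 21s + 110).
The quadratic factors as (s + 11)·(s + 10).
Eigenvalues: -11, -10, -8.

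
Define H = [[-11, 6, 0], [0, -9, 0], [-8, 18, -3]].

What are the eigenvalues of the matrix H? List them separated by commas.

-11, -9, -3

Compute the characteristic polynomial p(t) = det(tI - H).
Cofactor expansion gives p(t) = t^3 + 23t^2 + 159t + 297.
Try t = -11: p(-11) = 0, so -11 is a root.
Factor out (t + 11): p(t) = (t + 11)·(t^2 + 12t + 27).
The quadratic factors as (t + 9)·(t + 3).
Eigenvalues: -11, -9, -3.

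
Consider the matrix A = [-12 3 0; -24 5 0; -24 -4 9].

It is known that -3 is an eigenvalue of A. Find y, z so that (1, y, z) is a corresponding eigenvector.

3, 3

We need (A + 3I)v = 0.
A + 3I = [[-9, 3, 0], [-24, 8, 0], [-24, -4, 12]].
Row 1: (-9)·1 + (3)·y + (0)·z = 0
Row 2: (-24)·1 + (8)·y + (0)·z = 0
Row 3: (-24)·1 + (-4)·y + (12)·z = 0
Solving gives y = 3, z = 3.
Check: A·(1, 3, 3) = (-3, -9, -9) = -3·(1, 3, 3).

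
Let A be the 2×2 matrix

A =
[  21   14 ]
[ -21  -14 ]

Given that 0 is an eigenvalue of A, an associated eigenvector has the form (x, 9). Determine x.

We need (A)v = 0.
A = [[21, 14], [-21, -14]].
Row 1: (21)·x + (14)·9 = 0
Row 2: (-21)·x + (-14)·9 = 0
Solving gives x = -6.
Check: A·(-6, 9) = (0, 0) = 0·(-6, 9).

-6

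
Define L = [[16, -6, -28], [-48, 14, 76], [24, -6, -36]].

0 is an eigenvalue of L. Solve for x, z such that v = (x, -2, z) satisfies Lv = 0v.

1, 1

We need (L)v = 0.
L = [[16, -6, -28], [-48, 14, 76], [24, -6, -36]].
Row 1: (16)·x + (-6)·-2 + (-28)·z = 0
Row 2: (-48)·x + (14)·-2 + (76)·z = 0
Row 3: (24)·x + (-6)·-2 + (-36)·z = 0
Solving gives x = 1, z = 1.
Check: L·(1, -2, 1) = (0, 0, 0) = 0·(1, -2, 1).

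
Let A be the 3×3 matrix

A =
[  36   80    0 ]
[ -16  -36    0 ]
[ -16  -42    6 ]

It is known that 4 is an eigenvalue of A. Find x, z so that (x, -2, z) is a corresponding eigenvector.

5, -2

We need (A - 4I)v = 0.
A - 4I = [[32, 80, 0], [-16, -40, 0], [-16, -42, 2]].
Row 1: (32)·x + (80)·-2 + (0)·z = 0
Row 2: (-16)·x + (-40)·-2 + (0)·z = 0
Row 3: (-16)·x + (-42)·-2 + (2)·z = 0
Solving gives x = 5, z = -2.
Check: A·(5, -2, -2) = (20, -8, -8) = 4·(5, -2, -2).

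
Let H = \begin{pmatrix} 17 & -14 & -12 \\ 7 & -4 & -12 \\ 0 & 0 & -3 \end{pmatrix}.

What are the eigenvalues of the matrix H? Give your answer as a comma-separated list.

Compute the characteristic polynomial p(lambda) = det(lambda·I - H).
Cofactor expansion gives p(lambda) = lambda^3 - 10·lambda^2 - 9·lambda + 90.
Rational-root test: lambda = -3 gives p(-3) = 0.
Dividing by (lambda + 3) leaves lambda^2 - 13·lambda + 30.
The quadratic factors as (lambda - 3)·(lambda - 10).
Eigenvalues: -3, 3, 10.

-3, 3, 10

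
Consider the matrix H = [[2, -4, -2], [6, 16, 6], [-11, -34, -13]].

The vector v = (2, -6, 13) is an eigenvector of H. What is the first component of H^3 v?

First find the eigenvalue: Hv = (2, -6, 13) = 1·(2, -6, 13), so λ = 1.
Then H^3 v = λ^3·v = 1^3·(2, -6, 13) = 1·(2, -6, 13) = (2, -6, 13).

2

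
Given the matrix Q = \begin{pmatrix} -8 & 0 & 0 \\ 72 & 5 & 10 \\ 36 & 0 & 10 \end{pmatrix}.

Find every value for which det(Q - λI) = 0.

Compute the characteristic polynomial p(λ) = det(λI - Q).
Expanding along the first row, p(λ) = λ^3 - 7λ^2 - 70λ + 400.
Since p(5) = 0, λ = 5 is a root.
Dividing by (λ - 5) leaves λ^2 - 2λ - 80.
The quadratic factors as (λ + 8)·(λ - 10).
Eigenvalues: -8, 5, 10.

-8, 5, 10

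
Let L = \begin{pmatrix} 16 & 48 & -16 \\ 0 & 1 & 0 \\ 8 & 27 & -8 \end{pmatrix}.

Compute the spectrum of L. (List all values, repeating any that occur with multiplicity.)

0, 1, 8

The characteristic polynomial is p(r) = det(rI - L).
Expanding along the first row, p(r) = r^3 - 9r^2 + 8r.
Try r = 0: p(0) = 0, so 0 is a root.
Dividing by r leaves r^2 - 9r + 8.
The quadratic factors as (r - 1)·(r - 8).
Eigenvalues: 0, 1, 8.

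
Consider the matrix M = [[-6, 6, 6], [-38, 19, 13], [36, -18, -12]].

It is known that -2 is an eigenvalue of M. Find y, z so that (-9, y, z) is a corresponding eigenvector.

We need (M + 2I)v = 0.
M + 2I = [[-4, 6, 6], [-38, 21, 13], [36, -18, -10]].
Row 1: (-4)·-9 + (6)·y + (6)·z = 0
Row 2: (-38)·-9 + (21)·y + (13)·z = 0
Row 3: (36)·-9 + (-18)·y + (-10)·z = 0
Solving gives y = -33, z = 27.
Check: M·(-9, -33, 27) = (18, 66, -54) = -2·(-9, -33, 27).

-33, 27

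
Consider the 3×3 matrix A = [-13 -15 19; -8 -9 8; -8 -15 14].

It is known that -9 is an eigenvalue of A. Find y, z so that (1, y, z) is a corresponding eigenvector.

We need (A + 9I)v = 0.
A + 9I = [[-4, -15, 19], [-8, 0, 8], [-8, -15, 23]].
Row 1: (-4)·1 + (-15)·y + (19)·z = 0
Row 2: (-8)·1 + (0)·y + (8)·z = 0
Row 3: (-8)·1 + (-15)·y + (23)·z = 0
Solving gives y = 1, z = 1.
Check: A·(1, 1, 1) = (-9, -9, -9) = -9·(1, 1, 1).

1, 1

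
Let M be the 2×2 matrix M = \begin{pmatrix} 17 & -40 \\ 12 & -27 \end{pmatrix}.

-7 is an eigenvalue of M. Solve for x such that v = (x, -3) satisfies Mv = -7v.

We need (M + 7I)v = 0.
M + 7I = [[24, -40], [12, -20]].
Row 1: (24)·x + (-40)·-3 = 0
Row 2: (12)·x + (-20)·-3 = 0
Solving gives x = -5.
Check: M·(-5, -3) = (35, 21) = -7·(-5, -3).

-5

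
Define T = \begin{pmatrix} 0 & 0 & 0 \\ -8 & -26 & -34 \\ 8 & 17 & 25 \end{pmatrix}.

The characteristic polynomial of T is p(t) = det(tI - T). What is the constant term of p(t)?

0

p(t) = t^3 + t^2 - 72t.
The constant term is 0.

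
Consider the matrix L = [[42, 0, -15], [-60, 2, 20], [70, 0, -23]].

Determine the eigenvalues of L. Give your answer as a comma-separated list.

2, 7, 12

The characteristic polynomial is p(lambda) = det(lambda·I - L).
Cofactor expansion gives p(lambda) = lambda^3 - 21·lambda^2 + 122·lambda - 168.
Try lambda = 2: p(2) = 0, so 2 is a root.
Dividing by (lambda - 2) leaves lambda^2 - 19·lambda + 84.
The quadratic factors as (lambda - 7)·(lambda - 12).
Eigenvalues: 2, 7, 12.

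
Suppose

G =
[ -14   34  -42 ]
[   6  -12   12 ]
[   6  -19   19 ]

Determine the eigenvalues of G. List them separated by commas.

The characteristic polynomial is p(r) = det(rI - G).
Cofactor expansion gives p(r) = r^3 + 7r^2 - 50r - 336.
Try r = -6: p(-6) = 0, so -6 is a root.
Dividing by (r + 6) leaves r^2 + r - 56.
The quadratic factors as (r + 8)·(r - 7).
Eigenvalues: -8, -6, 7.

-8, -6, 7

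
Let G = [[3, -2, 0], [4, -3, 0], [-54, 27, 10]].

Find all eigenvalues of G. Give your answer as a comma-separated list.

-1, 1, 10

The characteristic polynomial is p(r) = det(rI - G).
Expanding along the first row, p(r) = r^3 - 10r^2 - r + 10.
Rational-root test: r = -1 gives p(-1) = 0.
Dividing by (r + 1) leaves r^2 - 11r + 10.
The quadratic factors as (r - 1)·(r - 10).
Eigenvalues: -1, 1, 10.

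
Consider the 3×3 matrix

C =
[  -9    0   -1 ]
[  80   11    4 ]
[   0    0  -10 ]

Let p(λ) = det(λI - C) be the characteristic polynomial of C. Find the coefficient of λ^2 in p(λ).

The coefficient of λ^2 of det(λI - C) is −trace(C).
trace(C) = (-9) + (11) + (-10) = -8, so the coefficient is 8.

8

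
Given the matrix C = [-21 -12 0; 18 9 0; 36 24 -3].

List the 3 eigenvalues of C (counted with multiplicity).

-9, -3, -3

The characteristic polynomial is p(λ) = det(λI - C).
Expanding the 3×3 determinant: p(λ) = λ^3 + 15λ^2 + 63λ + 81.
Since p(-3) = 0, λ = -3 is a root.
Factor out (λ + 3): p(λ) = (λ + 3)·(λ^2 + 12λ + 27).
The quadratic factors as (λ + 9)·(λ + 3).
Eigenvalues: -9, -3, -3.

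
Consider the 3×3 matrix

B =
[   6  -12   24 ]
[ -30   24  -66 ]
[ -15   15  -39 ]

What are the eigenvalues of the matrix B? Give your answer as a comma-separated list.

Compute the characteristic polynomial p(t) = det(tI - B).
Cofactor expansion gives p(t) = t^3 + 9t^2 - 36t - 324.
Try t = -6: p(-6) = 0, so -6 is a root.
Factor out (t + 6): p(t) = (t + 6)·(t^2 + 3t - 54).
The quadratic factors as (t + 9)·(t - 6).
Eigenvalues: -9, -6, 6.

-9, -6, 6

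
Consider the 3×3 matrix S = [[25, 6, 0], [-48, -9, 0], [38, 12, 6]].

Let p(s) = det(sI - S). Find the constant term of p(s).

p(s) = s^3 - 22s^2 + 159s - 378.
The constant term is -378.

-378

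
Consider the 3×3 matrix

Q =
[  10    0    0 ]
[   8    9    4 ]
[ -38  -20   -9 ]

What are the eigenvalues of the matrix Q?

-1, 1, 10

Set up det(sI - Q) = 0.
Expanding along the first row, p(s) = s^3 - 10s^2 - s + 10.
Since p(10) = 0, s = 10 is a root.
Factor out (s - 10): p(s) = (s - 10)·(s^2 - 1).
The quadratic factors as (s + 1)·(s - 1).
Eigenvalues: -1, 1, 10.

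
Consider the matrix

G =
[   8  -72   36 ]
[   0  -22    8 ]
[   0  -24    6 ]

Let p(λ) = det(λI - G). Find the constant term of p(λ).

p(λ) = λ^3 + 8λ^2 - 68λ - 480.
The constant term is -480.

-480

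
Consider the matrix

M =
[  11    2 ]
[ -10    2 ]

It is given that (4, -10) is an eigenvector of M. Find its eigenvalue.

Compute Mv: M·(4, -10) = (24, -60).
Since Mv = λv, compare component 1: 24 = λ·4, so λ = 6.

6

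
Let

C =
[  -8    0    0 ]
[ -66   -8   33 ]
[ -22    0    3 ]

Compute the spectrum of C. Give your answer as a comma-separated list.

-8, -8, 3

Compute the characteristic polynomial p(λ) = det(λI - C).
Cofactor expansion gives p(λ) = λ^3 + 13λ^2 + 16λ - 192.
Rational-root test: λ = -8 gives p(-8) = 0.
Factor out (λ + 8): p(λ) = (λ + 8)·(λ^2 + 5λ - 24).
The quadratic factors as (λ + 8)·(λ - 3).
Eigenvalues: -8, -8, 3.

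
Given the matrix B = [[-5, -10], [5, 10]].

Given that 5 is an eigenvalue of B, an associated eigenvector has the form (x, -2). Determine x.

We need (B - 5I)v = 0.
B - 5I = [[-10, -10], [5, 5]].
Row 1: (-10)·x + (-10)·-2 = 0
Row 2: (5)·x + (5)·-2 = 0
Solving gives x = 2.
Check: B·(2, -2) = (10, -10) = 5·(2, -2).

2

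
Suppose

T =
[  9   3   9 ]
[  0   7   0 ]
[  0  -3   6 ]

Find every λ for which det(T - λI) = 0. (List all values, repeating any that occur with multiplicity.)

6, 7, 9

Compute the characteristic polynomial p(lambda) = det(lambda·I - T).
Cofactor expansion gives p(lambda) = lambda^3 - 22·lambda^2 + 159·lambda - 378.
Try lambda = 6: p(6) = 0, so 6 is a root.
Factor out (lambda - 6): p(lambda) = (lambda - 6)·(lambda^2 - 16·lambda + 63).
The quadratic factors as (lambda - 7)·(lambda - 9).
Eigenvalues: 6, 7, 9.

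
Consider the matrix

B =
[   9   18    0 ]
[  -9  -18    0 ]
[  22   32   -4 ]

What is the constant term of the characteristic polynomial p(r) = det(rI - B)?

0

p(0) = det(0·I − B) = det(−B) = (−1)^3·det(B).
det(B) = 0, so p(0) = 0.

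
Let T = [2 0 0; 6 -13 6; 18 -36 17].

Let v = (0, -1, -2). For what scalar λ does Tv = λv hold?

-1

Compute Tv: T·(0, -1, -2) = (0, 1, 2).
Since Tv = λv, compare component 2: 1 = λ·-1, so λ = -1.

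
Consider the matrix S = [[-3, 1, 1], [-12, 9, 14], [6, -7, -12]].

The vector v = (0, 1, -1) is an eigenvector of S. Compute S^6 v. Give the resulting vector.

First find the eigenvalue: Sv = (0, -5, 5) = -5·(0, 1, -1), so λ = -5.
Then S^6 v = λ^6·v = (-5)^6·(0, 1, -1) = 15625·(0, 1, -1) = (0, 15625, -15625).

(0, 15625, -15625)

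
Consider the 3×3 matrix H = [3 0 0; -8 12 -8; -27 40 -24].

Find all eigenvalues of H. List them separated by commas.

-8, -4, 3

Set up det(rI - H) = 0.
Expanding the 3×3 determinant: p(r) = r^3 + 9r^2 - 4r - 96.
Try r = -8: p(-8) = 0, so -8 is a root.
Factor out (r + 8): p(r) = (r + 8)·(r^2 + r - 12).
The quadratic factors as (r + 4)·(r - 3).
Eigenvalues: -8, -4, 3.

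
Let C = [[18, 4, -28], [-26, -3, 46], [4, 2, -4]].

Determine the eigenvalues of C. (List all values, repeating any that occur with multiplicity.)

Set up det(λI - C) = 0.
Cofactor expansion gives p(λ) = λ^3 - 11λ^2 + 10λ.
Rational-root test: λ = 1 gives p(1) = 0.
Dividing by (λ - 1) leaves λ^2 - 10λ.
The quadratic factors as λ·(λ - 10).
Eigenvalues: 0, 1, 10.

0, 1, 10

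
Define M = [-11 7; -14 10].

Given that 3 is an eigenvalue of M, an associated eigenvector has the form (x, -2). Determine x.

-1

We need (M - 3I)v = 0.
M - 3I = [[-14, 7], [-14, 7]].
Row 1: (-14)·x + (7)·-2 = 0
Row 2: (-14)·x + (7)·-2 = 0
Solving gives x = -1.
Check: M·(-1, -2) = (-3, -6) = 3·(-1, -2).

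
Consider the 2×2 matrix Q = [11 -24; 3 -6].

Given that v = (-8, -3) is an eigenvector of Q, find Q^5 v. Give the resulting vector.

(-256, -96)

First find the eigenvalue: Qv = (-16, -6) = 2·(-8, -3), so λ = 2.
Then Q^5 v = λ^5·v = 2^5·(-8, -3) = 32·(-8, -3) = (-256, -96).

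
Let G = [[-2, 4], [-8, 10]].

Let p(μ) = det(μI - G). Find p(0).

p(0) = det(0·I − G) = det(−G) = (−1)^2·det(G).
det(G) = 12, so p(0) = 12.

12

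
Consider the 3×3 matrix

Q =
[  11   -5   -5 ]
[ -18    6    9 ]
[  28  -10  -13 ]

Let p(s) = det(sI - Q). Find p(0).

p(0) = det(0·I − Q) = det(−Q) = (−1)^3·det(Q).
det(Q) = -18, so p(0) = 18.

18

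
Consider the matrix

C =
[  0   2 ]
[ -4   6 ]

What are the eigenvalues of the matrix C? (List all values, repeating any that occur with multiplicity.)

det(C - μI) = (0 - μ)(6 - μ) - (2)·(-4) = μ^2 - 6μ + 8.
This factors as (μ - 2)·(μ - 4) = 0.
Eigenvalues: 2, 4.

2, 4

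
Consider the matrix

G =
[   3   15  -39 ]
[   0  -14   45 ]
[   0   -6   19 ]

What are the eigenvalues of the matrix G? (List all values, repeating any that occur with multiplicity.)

Set up det(rI - G) = 0.
Expanding the 3×3 determinant: p(r) = r^3 - 8r^2 + 19r - 12.
Try r = 4: p(4) = 0, so 4 is a root.
Dividing by (r - 4) leaves r^2 - 4r + 3.
The quadratic factors as (r - 1)·(r - 3).
Eigenvalues: 1, 3, 4.

1, 3, 4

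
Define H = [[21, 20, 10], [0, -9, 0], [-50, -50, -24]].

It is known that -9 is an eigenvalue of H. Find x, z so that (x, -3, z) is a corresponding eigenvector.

12, -30

We need (H + 9I)v = 0.
H + 9I = [[30, 20, 10], [0, 0, 0], [-50, -50, -15]].
Row 1: (30)·x + (20)·-3 + (10)·z = 0
Row 2: (0)·x + (0)·-3 + (0)·z = 0
Row 3: (-50)·x + (-50)·-3 + (-15)·z = 0
Solving gives x = 12, z = -30.
Check: H·(12, -3, -30) = (-108, 27, 270) = -9·(12, -3, -30).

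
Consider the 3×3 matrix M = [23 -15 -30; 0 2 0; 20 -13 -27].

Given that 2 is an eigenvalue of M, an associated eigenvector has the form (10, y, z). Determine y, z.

We need (M - 2I)v = 0.
M - 2I = [[21, -15, -30], [0, 0, 0], [20, -13, -29]].
Row 1: (21)·10 + (-15)·y + (-30)·z = 0
Row 2: (0)·10 + (0)·y + (0)·z = 0
Row 3: (20)·10 + (-13)·y + (-29)·z = 0
Solving gives y = 2, z = 6.
Check: M·(10, 2, 6) = (20, 4, 12) = 2·(10, 2, 6).

2, 6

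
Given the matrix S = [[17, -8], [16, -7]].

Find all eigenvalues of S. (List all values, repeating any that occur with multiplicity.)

1, 9

det(S - tI) = (17 - t)(-7 - t) - (-8)·(16) = t^2 - 10t + 9.
This factors as (t - 1)·(t - 9) = 0.
Eigenvalues: 1, 9.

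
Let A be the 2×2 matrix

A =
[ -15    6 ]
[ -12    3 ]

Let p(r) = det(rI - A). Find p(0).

27

p(0) = det(0·I − A) = det(−A) = (−1)^2·det(A).
det(A) = 27, so p(0) = 27.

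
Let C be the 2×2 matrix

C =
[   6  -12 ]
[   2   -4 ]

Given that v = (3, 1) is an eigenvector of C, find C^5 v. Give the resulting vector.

(96, 32)

First find the eigenvalue: Cv = (6, 2) = 2·(3, 1), so λ = 2.
Then C^5 v = λ^5·v = 2^5·(3, 1) = 32·(3, 1) = (96, 32).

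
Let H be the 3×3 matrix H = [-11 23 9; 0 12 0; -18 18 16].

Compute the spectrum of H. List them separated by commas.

-2, 7, 12

Set up det(tI - H) = 0.
Expanding the 3×3 determinant: p(t) = t^3 - 17t^2 + 46t + 168.
Rational-root test: t = -2 gives p(-2) = 0.
Factor out (t + 2): p(t) = (t + 2)·(t^2 - 19t + 84).
The quadratic factors as (t - 7)·(t - 12).
Eigenvalues: -2, 7, 12.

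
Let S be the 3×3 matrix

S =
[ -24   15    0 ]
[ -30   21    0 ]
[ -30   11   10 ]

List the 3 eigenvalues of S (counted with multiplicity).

Set up det(λI - S) = 0.
Expanding the 3×3 determinant: p(λ) = λ^3 - 7λ^2 - 84λ + 540.
Since p(10) = 0, λ = 10 is a root.
Dividing by (λ - 10) leaves λ^2 + 3λ - 54.
The quadratic factors as (λ + 9)·(λ - 6).
Eigenvalues: -9, 6, 10.

-9, 6, 10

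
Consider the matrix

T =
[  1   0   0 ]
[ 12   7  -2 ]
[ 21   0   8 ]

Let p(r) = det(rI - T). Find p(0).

p(0) = det(0·I − T) = det(−T) = (−1)^3·det(T).
det(T) = 56, so p(0) = -56.

-56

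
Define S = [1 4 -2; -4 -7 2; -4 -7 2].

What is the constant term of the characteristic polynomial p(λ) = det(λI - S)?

p(0) = det(0·I − S) = det(−S) = (−1)^3·det(S).
det(S) = 0, so p(0) = 0.

0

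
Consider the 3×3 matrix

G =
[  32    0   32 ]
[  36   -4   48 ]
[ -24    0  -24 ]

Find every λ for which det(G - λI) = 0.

The characteristic polynomial is p(t) = det(tI - G).
Expanding the 3×3 determinant: p(t) = t^3 - 4t^2 - 32t.
Rational-root test: t = 8 gives p(8) = 0.
Dividing by (t - 8) leaves t^2 + 4t.
The quadratic factors as (t + 4)·t.
Eigenvalues: -4, 0, 8.

-4, 0, 8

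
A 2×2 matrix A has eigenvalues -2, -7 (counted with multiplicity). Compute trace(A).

trace(A) is the sum of the eigenvalues: (-2) + (-7) = -9.

-9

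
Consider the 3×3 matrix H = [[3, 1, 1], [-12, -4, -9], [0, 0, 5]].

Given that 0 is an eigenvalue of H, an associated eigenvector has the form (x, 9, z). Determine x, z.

-3, 0

We need (H)v = 0.
H = [[3, 1, 1], [-12, -4, -9], [0, 0, 5]].
Row 1: (3)·x + (1)·9 + (1)·z = 0
Row 2: (-12)·x + (-4)·9 + (-9)·z = 0
Row 3: (0)·x + (0)·9 + (5)·z = 0
Solving gives x = -3, z = 0.
Check: H·(-3, 9, 0) = (0, 0, 0) = 0·(-3, 9, 0).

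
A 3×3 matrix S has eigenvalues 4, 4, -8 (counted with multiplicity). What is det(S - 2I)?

-40

If S has eigenvalues 4, 4, -8, then S - 2I has eigenvalues 2, 2, -10.
det(S - 2I) = (2) · (2) · (-10) = -40.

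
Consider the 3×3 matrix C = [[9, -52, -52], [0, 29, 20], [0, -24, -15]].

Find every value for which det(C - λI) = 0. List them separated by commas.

Compute the characteristic polynomial p(r) = det(rI - C).
Expanding the 3×3 determinant: p(r) = r^3 - 23r^2 + 171r - 405.
Since p(5) = 0, r = 5 is a root.
Factor out (r - 5): p(r) = (r - 5)·(r^2 - 18r + 81).
The quadratic factor is (r - 9)^2.
Eigenvalues: 5, 9, 9.

5, 9, 9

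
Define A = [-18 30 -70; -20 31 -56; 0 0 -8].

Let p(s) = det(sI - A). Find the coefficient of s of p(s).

-62

p(s) = s^3 - 5s^2 - 62s + 336.
The coefficient of s is -62.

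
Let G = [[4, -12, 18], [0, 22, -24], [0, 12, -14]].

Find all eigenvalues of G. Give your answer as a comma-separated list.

-2, 4, 10

Set up det(μI - G) = 0.
Cofactor expansion gives p(μ) = μ^3 - 12μ^2 + 12μ + 80.
Rational-root test: μ = 10 gives p(10) = 0.
Dividing by (μ - 10) leaves μ^2 - 2μ - 8.
The quadratic factors as (μ + 2)·(μ - 4).
Eigenvalues: -2, 4, 10.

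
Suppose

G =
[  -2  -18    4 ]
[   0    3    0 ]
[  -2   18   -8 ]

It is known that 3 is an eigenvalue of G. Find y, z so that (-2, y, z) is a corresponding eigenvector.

1, 2

We need (G - 3I)v = 0.
G - 3I = [[-5, -18, 4], [0, 0, 0], [-2, 18, -11]].
Row 1: (-5)·-2 + (-18)·y + (4)·z = 0
Row 2: (0)·-2 + (0)·y + (0)·z = 0
Row 3: (-2)·-2 + (18)·y + (-11)·z = 0
Solving gives y = 1, z = 2.
Check: G·(-2, 1, 2) = (-6, 3, 6) = 3·(-2, 1, 2).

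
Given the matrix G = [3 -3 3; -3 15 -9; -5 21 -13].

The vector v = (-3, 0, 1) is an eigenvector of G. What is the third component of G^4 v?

16

First find the eigenvalue: Gv = (-6, 0, 2) = 2·(-3, 0, 1), so λ = 2.
Then G^4 v = λ^4·v = 2^4·(-3, 0, 1) = 16·(-3, 0, 1) = (-48, 0, 16).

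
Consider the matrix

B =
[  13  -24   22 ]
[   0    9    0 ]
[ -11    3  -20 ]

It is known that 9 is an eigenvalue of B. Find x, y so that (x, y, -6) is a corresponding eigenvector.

15, -3

We need (B - 9I)v = 0.
B - 9I = [[4, -24, 22], [0, 0, 0], [-11, 3, -29]].
Row 1: (4)·x + (-24)·y + (22)·-6 = 0
Row 2: (0)·x + (0)·y + (0)·-6 = 0
Row 3: (-11)·x + (3)·y + (-29)·-6 = 0
Solving gives x = 15, y = -3.
Check: B·(15, -3, -6) = (135, -27, -54) = 9·(15, -3, -6).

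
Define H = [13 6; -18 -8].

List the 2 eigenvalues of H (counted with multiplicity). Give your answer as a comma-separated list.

1, 4

det(H - μI) = (13 - μ)(-8 - μ) - (6)·(-18) = μ^2 - 5μ + 4.
This factors as (μ - 1)·(μ - 4) = 0.
Eigenvalues: 1, 4.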